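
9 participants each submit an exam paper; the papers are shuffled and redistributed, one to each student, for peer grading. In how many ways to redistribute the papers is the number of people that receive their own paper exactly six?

Choose which 6 of the 9 are fixed: C(9,6) = 84.
The other 3 form a derangement: !3 = 2.
Total: 84 × 2 = 168.

168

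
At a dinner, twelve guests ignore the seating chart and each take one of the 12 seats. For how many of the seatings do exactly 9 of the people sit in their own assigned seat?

440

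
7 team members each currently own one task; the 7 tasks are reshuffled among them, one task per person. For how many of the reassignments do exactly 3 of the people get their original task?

315

Choose which 3 of the 7 are fixed: C(7,3) = 35.
The other 4 form a derangement: !4 = 9.
Total: 35 × 9 = 315.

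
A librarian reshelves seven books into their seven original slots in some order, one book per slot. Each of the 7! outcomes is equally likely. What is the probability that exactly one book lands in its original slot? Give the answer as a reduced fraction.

53/144

Favorable outcomes: C(7,1)·!6 = 7·265 = 1855.
Total outcomes: 7! = 5040.
Probability = 1855/5040 = 53/144.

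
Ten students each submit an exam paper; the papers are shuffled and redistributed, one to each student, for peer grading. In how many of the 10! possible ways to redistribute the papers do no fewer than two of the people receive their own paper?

Sum C(10,i)·!(10-i) for i = 2..10:
  i=2: C(10,2)·!8 = 45·14833 = 667485
  i=3: C(10,3)·!7 = 120·1854 = 222480
  i=4: C(10,4)·!6 = 210·265 = 55650
  i=5: C(10,5)·!5 = 252·44 = 11088
  i=6: C(10,6)·!4 = 210·9 = 1890
  i=7: C(10,7)·!3 = 120·2 = 240
  i=8: C(10,8)·!2 = 45·1 = 45
  i=9: C(10,9)·!1 = 10·0 = 0
  i=10: C(10,10)·!0 = 1·1 = 1
Total = 958879.

958879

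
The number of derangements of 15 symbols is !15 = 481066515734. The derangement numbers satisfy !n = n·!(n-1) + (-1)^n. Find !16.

7697064251745

!16 = 16·481066515734 + 1 = 7697064251745.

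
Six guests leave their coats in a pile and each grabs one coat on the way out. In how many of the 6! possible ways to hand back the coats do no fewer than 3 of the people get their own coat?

56

Sum C(6,i)·!(6-i) for i = 3..6:
  i=3: C(6,3)·!3 = 20·2 = 40
  i=4: C(6,4)·!2 = 15·1 = 15
  i=5: C(6,5)·!1 = 6·0 = 0
  i=6: C(6,6)·!0 = 1·1 = 1
Total = 56.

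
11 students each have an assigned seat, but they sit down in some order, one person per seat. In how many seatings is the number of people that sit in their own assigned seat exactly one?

14684571

Choose which one of the 11 is fixed: C(11,1) = 11.
The remaining 10 must be deranged: !10 = 1334961.
Total: 11 × 1334961 = 14684571.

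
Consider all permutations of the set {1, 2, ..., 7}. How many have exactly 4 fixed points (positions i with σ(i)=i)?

Pick the 4 fixed positions: C(7,4) = 35 ways.
The remaining 3 must be deranged: !3 = 2.
Total: 35 × 2 = 70.

70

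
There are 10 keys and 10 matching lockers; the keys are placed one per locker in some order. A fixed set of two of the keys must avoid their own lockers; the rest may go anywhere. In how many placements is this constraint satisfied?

2943360

Inclusion-exclusion on the 2 forbidden self-matches:
Σ_{j=0}^{2} (-1)^j C(2,j)(10-j)!
= C(2,0)·10! - C(2,1)·9! + C(2,2)·8!
= 3628800 - 725760 + 40320
= 2943360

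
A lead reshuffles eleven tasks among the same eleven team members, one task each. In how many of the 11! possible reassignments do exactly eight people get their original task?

330

Pick the 8 fixed positions: C(11,8) = 165 ways.
The remaining 3 must be deranged: !3 = 2.
Total: 165 × 2 = 330.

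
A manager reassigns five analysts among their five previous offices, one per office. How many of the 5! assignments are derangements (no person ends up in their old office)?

44

!5 is the nearest integer to 5!/e.
5! = 120, and 120/e ≈ 44.15, so !5 = 44.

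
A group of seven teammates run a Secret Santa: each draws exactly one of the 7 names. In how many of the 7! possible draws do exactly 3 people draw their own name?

Pick the 3 fixed positions: C(7,3) = 35 ways.
The other 4 form a derangement: !4 = 9.
Total: 35 × 9 = 315.

315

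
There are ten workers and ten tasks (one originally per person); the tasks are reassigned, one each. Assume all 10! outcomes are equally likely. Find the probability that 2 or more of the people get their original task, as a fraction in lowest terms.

958879/3628800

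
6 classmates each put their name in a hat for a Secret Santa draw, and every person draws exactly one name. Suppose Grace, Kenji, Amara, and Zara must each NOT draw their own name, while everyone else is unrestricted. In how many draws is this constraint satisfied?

362

Let A_j be the event that the j-th constrained one is fixed. By inclusion-exclusion over the 4 events:
Σ_{j=0}^{4} (-1)^j C(4,j)(6-j)!
= C(4,0)·6! - C(4,1)·5! + C(4,2)·4! - C(4,3)·3! + C(4,4)·2!
= 720 - 480 + 144 - 24 + 2
= 362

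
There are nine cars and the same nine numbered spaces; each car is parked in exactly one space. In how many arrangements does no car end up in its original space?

133496

The subfactorial !9 = [9!/e] (nearest integer).
9! = 362880, and 362880/e ≈ 133496.09, so !9 = 133496.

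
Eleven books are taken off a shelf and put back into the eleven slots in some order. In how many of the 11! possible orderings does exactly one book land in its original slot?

Choose which one of the 11 is fixed: C(11,1) = 11.
The remaining 10 must be deranged: !10 = 1334961.
Total: 11 × 1334961 = 14684571.

14684571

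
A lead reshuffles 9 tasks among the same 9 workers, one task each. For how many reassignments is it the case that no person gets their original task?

133496

!9 is the nearest integer to 9!/e.
9! = 362880, and 362880/e ≈ 133496.09, so !9 = 133496.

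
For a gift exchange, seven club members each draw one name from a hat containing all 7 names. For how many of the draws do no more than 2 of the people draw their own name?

Sum C(7,i)·!(7-i) for i = 0..2:
  i=0: C(7,0)·!7 = 1·1854 = 1854
  i=1: C(7,1)·!6 = 7·265 = 1855
  i=2: C(7,2)·!5 = 21·44 = 924
Total = 4633.

4633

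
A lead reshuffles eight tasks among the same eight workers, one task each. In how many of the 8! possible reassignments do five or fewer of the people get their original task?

40291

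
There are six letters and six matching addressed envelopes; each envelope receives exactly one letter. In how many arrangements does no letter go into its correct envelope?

The subfactorial !6 = [6!/e] (nearest integer).
6! = 720, and 720/e ≈ 264.87, so !6 = 265.

265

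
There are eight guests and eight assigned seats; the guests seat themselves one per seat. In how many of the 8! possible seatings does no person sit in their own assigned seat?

Recurrence: !8 = 8·!7 + (-1)^8.
!8 = 8·1854 + 1 = 14833

14833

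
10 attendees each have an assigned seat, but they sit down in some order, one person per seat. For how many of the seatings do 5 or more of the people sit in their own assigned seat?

# with exactly i fixed is C(10,i)·!(10-i); sum over i=5..10:
  i=5: C(10,5)·!5 = 252·44 = 11088
  i=6: C(10,6)·!4 = 210·9 = 1890
  i=7: C(10,7)·!3 = 120·2 = 240
  i=8: C(10,8)·!2 = 45·1 = 45
  i=9: C(10,9)·!1 = 10·0 = 0
  i=10: C(10,10)·!0 = 1·1 = 1
Total = 13264.

13264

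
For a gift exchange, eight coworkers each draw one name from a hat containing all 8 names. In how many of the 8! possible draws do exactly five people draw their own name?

Pick the 5 fixed positions: C(8,5) = 56 ways.
The other 3 form a derangement: !3 = 2.
Total: 56 × 2 = 112.

112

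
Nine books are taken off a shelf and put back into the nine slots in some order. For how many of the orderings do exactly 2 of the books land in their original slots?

66744

Pick the 2 fixed positions: C(9,2) = 36 ways.
The other 7 form a derangement: !7 = 1854.
Total: 36 × 1854 = 66744.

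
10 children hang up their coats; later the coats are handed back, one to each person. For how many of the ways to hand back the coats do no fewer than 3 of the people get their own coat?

291394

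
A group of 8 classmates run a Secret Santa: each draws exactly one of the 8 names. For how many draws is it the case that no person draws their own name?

14833

Use !n = (n-1)(!(n-1) + !(n-2)).
!8 = 7·(1854 + 265) = 7·2119 = 14833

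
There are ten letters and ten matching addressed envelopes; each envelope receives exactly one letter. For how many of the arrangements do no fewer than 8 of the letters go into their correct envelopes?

Sum C(10,i)·!(10-i) for i = 8..10:
  i=8: C(10,8)·!2 = 45·1 = 45
  i=9: C(10,9)·!1 = 10·0 = 0
  i=10: C(10,10)·!0 = 1·1 = 1
Total = 46.

46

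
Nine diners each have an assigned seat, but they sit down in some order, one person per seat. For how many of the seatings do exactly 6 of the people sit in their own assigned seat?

168

Choose which 6 of the 9 are fixed: C(9,6) = 84.
The other 3 form a derangement: !3 = 2.
Total: 84 × 2 = 168.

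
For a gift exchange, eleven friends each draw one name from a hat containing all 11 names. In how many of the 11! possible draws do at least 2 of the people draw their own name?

10547659

# with exactly i fixed is C(11,i)·!(11-i); sum over i=2..11:
  i=2: C(11,2)·!9 = 55·133496 = 7342280
  i=3: C(11,3)·!8 = 165·14833 = 2447445
  i=4: C(11,4)·!7 = 330·1854 = 611820
  i=5: C(11,5)·!6 = 462·265 = 122430
  i=6: C(11,6)·!5 = 462·44 = 20328
  i=7: C(11,7)·!4 = 330·9 = 2970
  i=8: C(11,8)·!3 = 165·2 = 330
  i=9: C(11,9)·!2 = 55·1 = 55
  i=10: C(11,10)·!1 = 11·0 = 0
  i=11: C(11,11)·!0 = 1·1 = 1
Total = 10547659.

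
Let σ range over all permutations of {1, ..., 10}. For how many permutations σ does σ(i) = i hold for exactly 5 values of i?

Choose which 5 of the 10 are fixed: C(10,5) = 252.
The other 5 form a derangement: !5 = 44.
Total: 252 × 44 = 11088.

11088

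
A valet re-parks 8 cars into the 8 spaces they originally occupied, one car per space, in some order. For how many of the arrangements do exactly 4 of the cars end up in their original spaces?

Pick the 4 fixed positions: C(8,4) = 70 ways.
The other 4 form a derangement: !4 = 9.
Total: 70 × 9 = 630.

630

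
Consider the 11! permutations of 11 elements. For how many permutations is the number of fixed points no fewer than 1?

Sum C(11,i)·!(11-i) for i = 1..11:
  i=1: C(11,1)·!10 = 11·1334961 = 14684571
  i=2: C(11,2)·!9 = 55·133496 = 7342280
  i=3: C(11,3)·!8 = 165·14833 = 2447445
  i=4: C(11,4)·!7 = 330·1854 = 611820
  i=5: C(11,5)·!6 = 462·265 = 122430
  i=6: C(11,6)·!5 = 462·44 = 20328
  i=7: C(11,7)·!4 = 330·9 = 2970
  i=8: C(11,8)·!3 = 165·2 = 330
  i=9: C(11,9)·!2 = 55·1 = 55
  i=10: C(11,10)·!1 = 11·0 = 0
  i=11: C(11,11)·!0 = 1·1 = 1
Total = 25232230.

25232230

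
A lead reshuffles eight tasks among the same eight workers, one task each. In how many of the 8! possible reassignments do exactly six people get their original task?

28

Pick the 6 fixed positions: C(8,6) = 28 ways.
The remaining 2 must be deranged: !2 = 1.
Total: 28 × 1 = 28.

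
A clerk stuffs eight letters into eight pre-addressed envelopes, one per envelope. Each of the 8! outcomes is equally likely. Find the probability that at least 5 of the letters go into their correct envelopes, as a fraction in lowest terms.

47/13440

Favorable outcomes: Σ_{i≥5} C(8,i)·!(8-i) = 56·2 + 28·1 + 8·0 + 1·1 = 141.
Total outcomes: 8! = 40320.
Probability = 141/40320 = 47/13440.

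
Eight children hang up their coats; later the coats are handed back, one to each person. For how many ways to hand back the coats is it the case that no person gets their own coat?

!8 = 8! · Σ_{k=0}^{8} (-1)^k/k!
= 8! - 8!/1! + 8!/2! - 8!/3! + 8!/4! - 8!/5! + 8!/6! - 8!/7! + 8!/8!
= 40320 - 40320 + 20160 - 6720 + 1680 - 336 + 56 - 8 + 1
= 14833

14833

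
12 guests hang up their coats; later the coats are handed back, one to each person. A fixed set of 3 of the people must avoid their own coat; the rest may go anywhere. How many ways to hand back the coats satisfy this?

369774720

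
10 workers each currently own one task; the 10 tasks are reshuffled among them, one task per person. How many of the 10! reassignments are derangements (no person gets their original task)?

1334961

The number of derangements of 10 is !10 = Σ_{k=0}^{10} (-1)^k·10!/k!
= 10! - 10!/1! + 10!/2! - 10!/3! + 10!/4! - 10!/5! + 10!/6! - 10!/7! + 10!/8! - 10!/9! + 10!/10!
= 3628800 - 3628800 + 1814400 - 604800 + 151200 - 30240 + 5040 - 720 + 90 - 10 + 1
= 1334961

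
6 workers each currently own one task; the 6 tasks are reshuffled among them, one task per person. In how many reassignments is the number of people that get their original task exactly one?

264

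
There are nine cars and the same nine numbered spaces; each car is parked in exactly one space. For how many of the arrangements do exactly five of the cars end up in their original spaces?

1134

Pick the 5 fixed positions: C(9,5) = 126 ways.
The other 4 form a derangement: !4 = 9.
Total: 126 × 9 = 1134.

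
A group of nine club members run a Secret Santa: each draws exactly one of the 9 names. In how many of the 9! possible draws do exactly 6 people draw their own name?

168

Choose which 6 of the 9 are fixed: C(9,6) = 84.
The remaining 3 must be deranged: !3 = 2.
Total: 84 × 2 = 168.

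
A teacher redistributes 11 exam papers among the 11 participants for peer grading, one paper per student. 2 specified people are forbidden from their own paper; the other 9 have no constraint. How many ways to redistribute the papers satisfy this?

33022080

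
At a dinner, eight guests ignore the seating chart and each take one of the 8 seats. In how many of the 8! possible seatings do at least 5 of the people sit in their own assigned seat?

141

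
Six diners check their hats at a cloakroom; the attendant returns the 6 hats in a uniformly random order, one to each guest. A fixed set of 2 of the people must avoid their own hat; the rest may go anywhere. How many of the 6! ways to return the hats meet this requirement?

504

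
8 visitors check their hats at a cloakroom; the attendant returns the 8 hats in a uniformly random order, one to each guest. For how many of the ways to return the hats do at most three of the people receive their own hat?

39549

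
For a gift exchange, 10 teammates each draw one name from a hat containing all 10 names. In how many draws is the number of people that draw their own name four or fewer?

3615536

# with exactly i fixed is C(10,i)·!(10-i); sum over i=0..4:
  i=0: C(10,0)·!10 = 1·1334961 = 1334961
  i=1: C(10,1)·!9 = 10·133496 = 1334960
  i=2: C(10,2)·!8 = 45·14833 = 667485
  i=3: C(10,3)·!7 = 120·1854 = 222480
  i=4: C(10,4)·!6 = 210·265 = 55650
Total = 3615536.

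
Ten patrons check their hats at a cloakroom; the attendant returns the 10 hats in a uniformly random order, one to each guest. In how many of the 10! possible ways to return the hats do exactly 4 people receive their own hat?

55650

Pick the 4 fixed positions: C(10,4) = 210 ways.
The remaining 6 must be deranged: !6 = 265.
Total: 210 × 265 = 55650.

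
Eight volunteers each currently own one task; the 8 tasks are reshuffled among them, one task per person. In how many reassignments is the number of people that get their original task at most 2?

# with exactly i fixed is C(8,i)·!(8-i); sum over i=0..2:
  i=0: C(8,0)·!8 = 1·14833 = 14833
  i=1: C(8,1)·!7 = 8·1854 = 14832
  i=2: C(8,2)·!6 = 28·265 = 7420
Total = 37085.

37085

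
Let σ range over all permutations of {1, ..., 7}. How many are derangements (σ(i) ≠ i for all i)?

The number of derangements of 7 is !7 = Σ_{k=0}^{7} (-1)^k·7!/k!
= 7! - 7!/1! + 7!/2! - 7!/3! + 7!/4! - 7!/5! + 7!/6! - 7!/7!
= 5040 - 5040 + 2520 - 840 + 210 - 42 + 7 - 1
= 1854

1854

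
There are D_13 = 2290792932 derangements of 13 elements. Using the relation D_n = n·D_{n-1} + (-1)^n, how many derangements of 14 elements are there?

32071101049

D_14 = 14·2290792932 + 1 = 32071101049.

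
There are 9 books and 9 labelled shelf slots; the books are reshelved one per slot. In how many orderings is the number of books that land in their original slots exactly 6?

168

Pick the 6 fixed positions: C(9,6) = 84 ways.
The other 3 form a derangement: !3 = 2.
Total: 84 × 2 = 168.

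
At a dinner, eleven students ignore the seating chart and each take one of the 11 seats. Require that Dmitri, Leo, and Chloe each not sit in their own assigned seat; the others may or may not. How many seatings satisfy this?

30078720

Let A_j be the event that the j-th constrained one is fixed. By inclusion-exclusion over the 3 events:
Σ_{j=0}^{3} (-1)^j C(3,j)(11-j)!
= C(3,0)·11! - C(3,1)·10! + C(3,2)·9! - C(3,3)·8!
= 39916800 - 10886400 + 1088640 - 40320
= 30078720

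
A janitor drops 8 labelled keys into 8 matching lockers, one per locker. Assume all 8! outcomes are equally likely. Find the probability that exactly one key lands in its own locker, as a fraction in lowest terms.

103/280

Favorable outcomes: C(8,1)·!7 = 8·1854 = 14832.
Total outcomes: 8! = 40320.
Probability = 14832/40320 = 103/280.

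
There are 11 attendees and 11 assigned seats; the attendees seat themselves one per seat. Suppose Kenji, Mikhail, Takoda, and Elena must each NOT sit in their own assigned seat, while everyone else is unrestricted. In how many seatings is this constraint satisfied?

Inclusion-exclusion on the 4 forbidden self-matches:
Σ_{j=0}^{4} (-1)^j C(4,j)(11-j)!
= C(4,0)·11! - C(4,1)·10! + C(4,2)·9! - C(4,3)·8! + C(4,4)·7!
= 39916800 - 14515200 + 2177280 - 161280 + 5040
= 27422640

27422640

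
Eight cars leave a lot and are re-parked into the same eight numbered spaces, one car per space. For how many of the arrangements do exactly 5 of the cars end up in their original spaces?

112

Pick the 5 fixed positions: C(8,5) = 56 ways.
The other 3 form a derangement: !3 = 2.
Total: 56 × 2 = 112.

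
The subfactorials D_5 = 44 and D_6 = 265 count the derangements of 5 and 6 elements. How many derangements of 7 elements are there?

1854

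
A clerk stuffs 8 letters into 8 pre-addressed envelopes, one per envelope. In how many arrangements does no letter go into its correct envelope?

The subfactorial !8 = [8!/e] (nearest integer).
8! = 40320, and 40320/e ≈ 14832.90, so !8 = 14833.

14833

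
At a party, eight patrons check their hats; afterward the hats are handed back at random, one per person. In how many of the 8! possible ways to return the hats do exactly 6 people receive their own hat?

28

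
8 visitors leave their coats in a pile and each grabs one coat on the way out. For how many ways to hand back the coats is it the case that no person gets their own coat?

14833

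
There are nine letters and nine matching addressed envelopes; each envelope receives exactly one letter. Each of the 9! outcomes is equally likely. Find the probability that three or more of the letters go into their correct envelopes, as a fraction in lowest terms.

Favorable outcomes: Σ_{i≥3} C(9,i)·!(9-i) = 84·265 + 126·44 + 126·9 + 84·2 + 36·1 + 9·0 + 1·1 = 29143.
Total outcomes: 9! = 362880.
Probability = 29143/362880 = 29143/362880.

29143/362880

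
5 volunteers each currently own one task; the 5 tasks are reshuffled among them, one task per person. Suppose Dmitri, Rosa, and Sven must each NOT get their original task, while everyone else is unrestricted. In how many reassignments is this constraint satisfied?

Let A_j be the event that the j-th constrained one is fixed. By inclusion-exclusion over the 3 events:
Σ_{j=0}^{3} (-1)^j C(3,j)(5-j)!
= C(3,0)·5! - C(3,1)·4! + C(3,2)·3! - C(3,3)·2!
= 120 - 72 + 18 - 2
= 64

64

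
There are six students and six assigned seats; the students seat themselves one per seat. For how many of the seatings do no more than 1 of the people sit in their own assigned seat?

529

# with exactly i fixed is C(6,i)·!(6-i); sum over i=0..1:
  i=0: C(6,0)·!6 = 1·265 = 265
  i=1: C(6,1)·!5 = 6·44 = 264
Total = 529.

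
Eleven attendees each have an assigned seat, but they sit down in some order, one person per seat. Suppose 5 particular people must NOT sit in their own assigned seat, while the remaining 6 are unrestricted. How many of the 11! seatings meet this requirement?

25022880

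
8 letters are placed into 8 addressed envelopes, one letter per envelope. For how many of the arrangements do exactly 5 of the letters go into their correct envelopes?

Choose which 5 of the 8 are fixed: C(8,5) = 56.
The other 3 form a derangement: !3 = 2.
Total: 56 × 2 = 112.

112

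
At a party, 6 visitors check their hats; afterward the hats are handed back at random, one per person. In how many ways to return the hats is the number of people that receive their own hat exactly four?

15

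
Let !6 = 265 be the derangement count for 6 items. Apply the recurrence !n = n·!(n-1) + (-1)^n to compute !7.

!7 = 7·265 - 1 = 1854.

1854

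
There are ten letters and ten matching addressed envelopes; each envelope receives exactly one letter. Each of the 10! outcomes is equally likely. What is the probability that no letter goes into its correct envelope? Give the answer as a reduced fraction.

16481/44800

Favorable outcomes: !10 = 1334961.
Total outcomes: 10! = 3628800.
Probability = 1334961/3628800 = 16481/44800.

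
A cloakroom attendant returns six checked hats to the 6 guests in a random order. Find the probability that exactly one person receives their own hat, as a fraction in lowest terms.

11/30

Favorable outcomes: C(6,1)·!5 = 6·44 = 264.
Total outcomes: 6! = 720.
Probability = 264/720 = 11/30.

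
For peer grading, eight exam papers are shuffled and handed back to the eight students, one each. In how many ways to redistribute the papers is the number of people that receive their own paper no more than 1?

# with exactly i fixed is C(8,i)·!(8-i); sum over i=0..1:
  i=0: C(8,0)·!8 = 1·14833 = 14833
  i=1: C(8,1)·!7 = 8·1854 = 14832
Total = 29665.

29665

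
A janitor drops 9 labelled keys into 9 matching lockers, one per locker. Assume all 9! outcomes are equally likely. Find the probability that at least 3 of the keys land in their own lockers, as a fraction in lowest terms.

Favorable outcomes: Σ_{i≥3} C(9,i)·!(9-i) = 84·265 + 126·44 + 126·9 + 84·2 + 36·1 + 9·0 + 1·1 = 29143.
Total outcomes: 9! = 362880.
Probability = 29143/362880 = 29143/362880.

29143/362880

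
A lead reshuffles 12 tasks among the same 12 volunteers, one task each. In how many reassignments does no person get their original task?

176214841

Use !n = n·!(n-1) + (-1)^n.
!12 = 12·14684570 + 1 = 176214841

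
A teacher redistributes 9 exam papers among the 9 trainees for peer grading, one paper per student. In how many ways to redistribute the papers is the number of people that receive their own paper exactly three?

Pick the 3 fixed positions: C(9,3) = 84 ways.
The other 6 form a derangement: !6 = 265.
Total: 84 × 265 = 22260.

22260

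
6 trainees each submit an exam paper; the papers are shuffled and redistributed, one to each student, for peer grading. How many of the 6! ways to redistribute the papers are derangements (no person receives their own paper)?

By inclusion-exclusion, !6 = Σ (-1)^k · 6!/k! for k=0..6
= 6! - 6!/1! + 6!/2! - 6!/3! + 6!/4! - 6!/5! + 6!/6!
= 720 - 720 + 360 - 120 + 30 - 6 + 1
= 265

265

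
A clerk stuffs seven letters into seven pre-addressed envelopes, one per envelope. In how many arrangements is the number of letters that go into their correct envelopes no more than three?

4948

Sum C(7,i)·!(7-i) for i = 0..3:
  i=0: C(7,0)·!7 = 1·1854 = 1854
  i=1: C(7,1)·!6 = 7·265 = 1855
  i=2: C(7,2)·!5 = 21·44 = 924
  i=3: C(7,3)·!4 = 35·9 = 315
Total = 4948.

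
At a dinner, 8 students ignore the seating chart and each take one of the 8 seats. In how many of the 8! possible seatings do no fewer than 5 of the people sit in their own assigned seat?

Sum C(8,i)·!(8-i) for i = 5..8:
  i=5: C(8,5)·!3 = 56·2 = 112
  i=6: C(8,6)·!2 = 28·1 = 28
  i=7: C(8,7)·!1 = 8·0 = 0
  i=8: C(8,8)·!0 = 1·1 = 1
Total = 141.

141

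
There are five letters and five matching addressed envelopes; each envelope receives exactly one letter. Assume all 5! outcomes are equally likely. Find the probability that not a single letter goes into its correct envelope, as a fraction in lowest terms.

11/30

Favorable outcomes: !5 = 44.
Total outcomes: 5! = 120.
Probability = 44/120 = 11/30.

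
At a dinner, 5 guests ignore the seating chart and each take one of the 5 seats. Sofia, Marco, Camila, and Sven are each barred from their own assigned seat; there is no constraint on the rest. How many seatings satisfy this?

53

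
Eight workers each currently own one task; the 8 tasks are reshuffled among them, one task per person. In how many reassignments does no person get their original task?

The subfactorial !8 = [8!/e] (nearest integer).
8! = 40320, and 40320/e ≈ 14832.90, so !8 = 14833.

14833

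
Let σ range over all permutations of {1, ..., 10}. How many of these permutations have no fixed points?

1334961

The subfactorial !10 = [10!/e] (nearest integer).
10! = 3628800, and 3628800/e ≈ 1334960.92, so !10 = 1334961.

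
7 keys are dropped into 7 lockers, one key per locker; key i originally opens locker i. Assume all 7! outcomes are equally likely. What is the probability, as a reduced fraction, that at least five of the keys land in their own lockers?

11/2520

Favorable outcomes: Σ_{i≥5} C(7,i)·!(7-i) = 21·1 + 7·0 + 1·1 = 22.
Total outcomes: 7! = 5040.
Probability = 22/5040 = 11/2520.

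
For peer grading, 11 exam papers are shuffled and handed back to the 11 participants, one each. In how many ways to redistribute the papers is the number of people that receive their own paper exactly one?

14684571

Choose which one of the 11 is fixed: C(11,1) = 11.
The other 10 form a derangement: !10 = 1334961.
Total: 11 × 1334961 = 14684571.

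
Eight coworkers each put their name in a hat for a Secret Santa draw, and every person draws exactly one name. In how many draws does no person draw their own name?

14833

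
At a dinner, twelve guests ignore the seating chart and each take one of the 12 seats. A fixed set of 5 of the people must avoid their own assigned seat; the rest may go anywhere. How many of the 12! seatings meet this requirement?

Inclusion-exclusion on the 5 forbidden self-matches:
Σ_{j=0}^{5} (-1)^j C(5,j)(12-j)!
= C(5,0)·12! - C(5,1)·11! + C(5,2)·10! - C(5,3)·9! + C(5,4)·8! - C(5,5)·7!
= 479001600 - 199584000 + 36288000 - 3628800 + 201600 - 5040
= 312273360

312273360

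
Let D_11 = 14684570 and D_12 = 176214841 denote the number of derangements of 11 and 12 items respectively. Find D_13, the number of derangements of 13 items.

2290792932

D_13 = (13-1)·(D_12 + D_11) = 12·(176214841 + 14684570) = 12·190899411 = 2290792932.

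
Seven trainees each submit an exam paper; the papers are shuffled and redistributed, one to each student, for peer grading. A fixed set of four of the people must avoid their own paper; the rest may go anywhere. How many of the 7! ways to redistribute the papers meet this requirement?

Inclusion-exclusion on the 4 forbidden self-matches:
Σ_{j=0}^{4} (-1)^j C(4,j)(7-j)!
= C(4,0)·7! - C(4,1)·6! + C(4,2)·5! - C(4,3)·4! + C(4,4)·3!
= 5040 - 2880 + 720 - 96 + 6
= 2790

2790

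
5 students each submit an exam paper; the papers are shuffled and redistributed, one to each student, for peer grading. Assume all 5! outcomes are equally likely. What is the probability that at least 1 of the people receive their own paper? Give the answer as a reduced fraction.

19/30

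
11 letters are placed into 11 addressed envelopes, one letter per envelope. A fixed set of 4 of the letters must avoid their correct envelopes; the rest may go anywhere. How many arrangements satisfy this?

Let A_j be the event that the j-th constrained one is fixed. By inclusion-exclusion over the 4 events:
Σ_{j=0}^{4} (-1)^j C(4,j)(11-j)!
= C(4,0)·11! - C(4,1)·10! + C(4,2)·9! - C(4,3)·8! + C(4,4)·7!
= 39916800 - 14515200 + 2177280 - 161280 + 5040
= 27422640

27422640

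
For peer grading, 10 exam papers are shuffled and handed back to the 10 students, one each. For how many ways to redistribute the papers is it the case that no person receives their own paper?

By inclusion-exclusion, !10 = Σ (-1)^k · 10!/k! for k=0..10
= 10! - 10!/1! + 10!/2! - 10!/3! + 10!/4! - 10!/5! + 10!/6! - 10!/7! + 10!/8! - 10!/9! + 10!/10!
= 3628800 - 3628800 + 1814400 - 604800 + 151200 - 30240 + 5040 - 720 + 90 - 10 + 1
= 1334961

1334961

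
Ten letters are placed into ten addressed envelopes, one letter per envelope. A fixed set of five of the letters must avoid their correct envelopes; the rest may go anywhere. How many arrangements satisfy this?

2170680

Let A_j be the event that the j-th constrained one is fixed. By inclusion-exclusion over the 5 events:
Σ_{j=0}^{5} (-1)^j C(5,j)(10-j)!
= C(5,0)·10! - C(5,1)·9! + C(5,2)·8! - C(5,3)·7! + C(5,4)·6! - C(5,5)·5!
= 3628800 - 1814400 + 403200 - 50400 + 3600 - 120
= 2170680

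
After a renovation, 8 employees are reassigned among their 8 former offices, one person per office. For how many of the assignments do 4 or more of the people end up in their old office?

771

Sum C(8,i)·!(8-i) for i = 4..8:
  i=4: C(8,4)·!4 = 70·9 = 630
  i=5: C(8,5)·!3 = 56·2 = 112
  i=6: C(8,6)·!2 = 28·1 = 28
  i=7: C(8,7)·!1 = 8·0 = 0
  i=8: C(8,8)·!0 = 1·1 = 1
Total = 771.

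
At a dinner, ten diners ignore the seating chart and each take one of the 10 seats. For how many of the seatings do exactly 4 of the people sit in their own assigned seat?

55650

Pick the 4 fixed positions: C(10,4) = 210 ways.
The other 6 form a derangement: !6 = 265.
Total: 210 × 265 = 55650.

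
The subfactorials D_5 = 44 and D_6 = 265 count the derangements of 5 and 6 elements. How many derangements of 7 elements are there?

1854

D_7 = (7-1)·(D_6 + D_5) = 6·(265 + 44) = 6·309 = 1854.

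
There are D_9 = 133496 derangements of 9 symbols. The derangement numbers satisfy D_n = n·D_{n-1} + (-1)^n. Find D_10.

1334961

D_10 = 10·133496 + 1 = 1334961.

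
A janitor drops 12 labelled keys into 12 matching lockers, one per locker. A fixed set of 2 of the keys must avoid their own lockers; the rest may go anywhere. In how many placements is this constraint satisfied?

402796800

Inclusion-exclusion on the 2 forbidden self-matches:
Σ_{j=0}^{2} (-1)^j C(2,j)(12-j)!
= C(2,0)·12! - C(2,1)·11! + C(2,2)·10!
= 479001600 - 79833600 + 3628800
= 402796800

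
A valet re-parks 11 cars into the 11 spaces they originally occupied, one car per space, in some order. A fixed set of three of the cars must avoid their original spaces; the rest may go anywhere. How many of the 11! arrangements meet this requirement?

30078720

Inclusion-exclusion on the 3 forbidden self-matches:
Σ_{j=0}^{3} (-1)^j C(3,j)(11-j)!
= C(3,0)·11! - C(3,1)·10! + C(3,2)·9! - C(3,3)·8!
= 39916800 - 10886400 + 1088640 - 40320
= 30078720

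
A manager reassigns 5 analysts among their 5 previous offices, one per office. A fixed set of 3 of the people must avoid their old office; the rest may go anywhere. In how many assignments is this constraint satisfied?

Inclusion-exclusion on the 3 forbidden self-matches:
Σ_{j=0}^{3} (-1)^j C(3,j)(5-j)!
= C(3,0)·5! - C(3,1)·4! + C(3,2)·3! - C(3,3)·2!
= 120 - 72 + 18 - 2
= 64

64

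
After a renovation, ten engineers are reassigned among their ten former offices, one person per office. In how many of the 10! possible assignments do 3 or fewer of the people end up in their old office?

Sum C(10,i)·!(10-i) for i = 0..3:
  i=0: C(10,0)·!10 = 1·1334961 = 1334961
  i=1: C(10,1)·!9 = 10·133496 = 1334960
  i=2: C(10,2)·!8 = 45·14833 = 667485
  i=3: C(10,3)·!7 = 120·1854 = 222480
Total = 3559886.

3559886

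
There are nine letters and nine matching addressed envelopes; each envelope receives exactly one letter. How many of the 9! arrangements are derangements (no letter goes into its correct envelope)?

!9 = 9! · Σ_{k=0}^{9} (-1)^k/k!
= 9! - 9!/1! + 9!/2! - 9!/3! + 9!/4! - 9!/5! + 9!/6! - 9!/7! + 9!/8! - 9!/9!
= 362880 - 362880 + 181440 - 60480 + 15120 - 3024 + 504 - 72 + 9 - 1
= 133496

133496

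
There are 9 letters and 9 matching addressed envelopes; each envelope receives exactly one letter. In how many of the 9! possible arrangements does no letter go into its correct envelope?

133496

The number of derangements of 9 is !9 = Σ_{k=0}^{9} (-1)^k·9!/k!
= 9! - 9!/1! + 9!/2! - 9!/3! + 9!/4! - 9!/5! + 9!/6! - 9!/7! + 9!/8! - 9!/9!
= 362880 - 362880 + 181440 - 60480 + 15120 - 3024 + 504 - 72 + 9 - 1
= 133496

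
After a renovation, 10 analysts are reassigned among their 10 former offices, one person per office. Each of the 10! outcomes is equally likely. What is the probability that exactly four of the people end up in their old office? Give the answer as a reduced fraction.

Favorable outcomes: C(10,4)·!6 = 210·265 = 55650.
Total outcomes: 10! = 3628800.
Probability = 55650/3628800 = 53/3456.

53/3456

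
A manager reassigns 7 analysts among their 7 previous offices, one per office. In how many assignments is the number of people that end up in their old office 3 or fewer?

Sum C(7,i)·!(7-i) for i = 0..3:
  i=0: C(7,0)·!7 = 1·1854 = 1854
  i=1: C(7,1)·!6 = 7·265 = 1855
  i=2: C(7,2)·!5 = 21·44 = 924
  i=3: C(7,3)·!4 = 35·9 = 315
Total = 4948.

4948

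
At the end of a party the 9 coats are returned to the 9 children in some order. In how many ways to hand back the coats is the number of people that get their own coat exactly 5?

Pick the 5 fixed positions: C(9,5) = 126 ways.
The other 4 form a derangement: !4 = 9.
Total: 126 × 9 = 1134.

1134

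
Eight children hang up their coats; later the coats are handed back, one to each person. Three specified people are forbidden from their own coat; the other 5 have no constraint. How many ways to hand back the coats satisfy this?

27240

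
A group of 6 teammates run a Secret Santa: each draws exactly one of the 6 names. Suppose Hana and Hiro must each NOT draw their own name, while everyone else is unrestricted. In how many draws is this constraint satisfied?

504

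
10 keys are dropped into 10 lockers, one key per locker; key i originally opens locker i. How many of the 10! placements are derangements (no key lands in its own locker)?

1334961

!10 is the nearest integer to 10!/e.
10! = 3628800, and 3628800/e ≈ 1334960.92, so !10 = 1334961.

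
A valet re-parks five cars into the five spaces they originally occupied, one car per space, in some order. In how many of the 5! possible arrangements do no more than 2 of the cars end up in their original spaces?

# with exactly i fixed is C(5,i)·!(5-i); sum over i=0..2:
  i=0: C(5,0)·!5 = 1·44 = 44
  i=1: C(5,1)·!4 = 5·9 = 45
  i=2: C(5,2)·!3 = 10·2 = 20
Total = 109.

109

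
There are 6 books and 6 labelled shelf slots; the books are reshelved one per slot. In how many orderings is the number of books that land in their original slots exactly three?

40

Choose which 3 of the 6 are fixed: C(6,3) = 20.
The remaining 3 must be deranged: !3 = 2.
Total: 20 × 2 = 40.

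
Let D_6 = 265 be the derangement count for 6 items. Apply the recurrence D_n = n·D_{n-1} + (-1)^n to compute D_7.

D_7 = 7·265 - 1 = 1854.

1854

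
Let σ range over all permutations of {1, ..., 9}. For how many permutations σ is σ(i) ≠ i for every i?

!9 is the nearest integer to 9!/e.
9! = 362880, and 362880/e ≈ 133496.09, so !9 = 133496.

133496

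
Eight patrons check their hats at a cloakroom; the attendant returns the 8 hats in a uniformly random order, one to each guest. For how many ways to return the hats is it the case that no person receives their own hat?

The number of derangements of 8 is !8 = Σ_{k=0}^{8} (-1)^k·8!/k!
= 8! - 8!/1! + 8!/2! - 8!/3! + 8!/4! - 8!/5! + 8!/6! - 8!/7! + 8!/8!
= 40320 - 40320 + 20160 - 6720 + 1680 - 336 + 56 - 8 + 1
= 14833

14833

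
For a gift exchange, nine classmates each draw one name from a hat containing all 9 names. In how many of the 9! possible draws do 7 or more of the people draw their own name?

37

Sum C(9,i)·!(9-i) for i = 7..9:
  i=7: C(9,7)·!2 = 36·1 = 36
  i=8: C(9,8)·!1 = 9·0 = 0
  i=9: C(9,9)·!0 = 1·1 = 1
Total = 37.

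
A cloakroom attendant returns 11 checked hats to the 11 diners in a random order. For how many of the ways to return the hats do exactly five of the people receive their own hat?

122430

Pick the 5 fixed positions: C(11,5) = 462 ways.
The other 6 form a derangement: !6 = 265.
Total: 462 × 265 = 122430.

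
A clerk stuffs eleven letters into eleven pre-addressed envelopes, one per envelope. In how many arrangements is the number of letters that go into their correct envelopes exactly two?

7342280

Choose which 2 of the 11 are fixed: C(11,2) = 55.
The remaining 9 must be deranged: !9 = 133496.
Total: 55 × 133496 = 7342280.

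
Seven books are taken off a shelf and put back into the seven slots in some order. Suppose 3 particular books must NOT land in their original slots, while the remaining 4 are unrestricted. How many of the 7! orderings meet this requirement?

3216

Let A_j be the event that the j-th constrained one is fixed. By inclusion-exclusion over the 3 events:
Σ_{j=0}^{3} (-1)^j C(3,j)(7-j)!
= C(3,0)·7! - C(3,1)·6! + C(3,2)·5! - C(3,3)·4!
= 5040 - 2160 + 360 - 24
= 3216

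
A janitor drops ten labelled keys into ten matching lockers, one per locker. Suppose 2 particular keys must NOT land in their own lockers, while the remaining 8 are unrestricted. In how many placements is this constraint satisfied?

2943360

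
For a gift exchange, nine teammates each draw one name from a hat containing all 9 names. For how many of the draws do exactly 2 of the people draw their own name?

66744

Pick the 2 fixed positions: C(9,2) = 36 ways.
The other 7 form a derangement: !7 = 1854.
Total: 36 × 1854 = 66744.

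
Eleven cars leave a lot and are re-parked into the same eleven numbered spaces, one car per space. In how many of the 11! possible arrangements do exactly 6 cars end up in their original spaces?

20328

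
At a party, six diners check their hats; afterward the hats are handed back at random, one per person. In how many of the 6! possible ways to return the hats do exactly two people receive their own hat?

135

Choose which 2 of the 6 are fixed: C(6,2) = 15.
The remaining 4 must be deranged: !4 = 9.
Total: 15 × 9 = 135.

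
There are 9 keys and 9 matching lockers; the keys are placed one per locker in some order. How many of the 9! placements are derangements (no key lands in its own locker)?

133496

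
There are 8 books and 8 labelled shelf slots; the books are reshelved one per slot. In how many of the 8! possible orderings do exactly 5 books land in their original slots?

112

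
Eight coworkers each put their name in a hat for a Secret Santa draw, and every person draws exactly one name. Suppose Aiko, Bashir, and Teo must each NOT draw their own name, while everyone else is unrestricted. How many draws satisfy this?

27240

Let A_j be the event that the j-th constrained one is fixed. By inclusion-exclusion over the 3 events:
Σ_{j=0}^{3} (-1)^j C(3,j)(8-j)!
= C(3,0)·8! - C(3,1)·7! + C(3,2)·6! - C(3,3)·5!
= 40320 - 15120 + 2160 - 120
= 27240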